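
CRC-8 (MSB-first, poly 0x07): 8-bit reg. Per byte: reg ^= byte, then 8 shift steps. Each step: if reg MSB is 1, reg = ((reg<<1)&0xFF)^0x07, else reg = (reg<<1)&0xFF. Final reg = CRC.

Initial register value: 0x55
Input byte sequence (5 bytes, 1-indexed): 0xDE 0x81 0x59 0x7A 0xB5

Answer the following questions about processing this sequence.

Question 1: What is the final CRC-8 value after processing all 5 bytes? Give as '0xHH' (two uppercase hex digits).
After byte 1 (0xDE): reg=0xB8
After byte 2 (0x81): reg=0xAF
After byte 3 (0x59): reg=0xCC
After byte 4 (0x7A): reg=0x0B
After byte 5 (0xB5): reg=0x33

Answer: 0x33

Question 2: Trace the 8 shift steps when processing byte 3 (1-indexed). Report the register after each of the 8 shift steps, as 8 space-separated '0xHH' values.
Answer: 0xEB 0xD1 0xA5 0x4D 0x9A 0x33 0x66 0xCC

Derivation:
After byte 1 (0xDE): reg=0xB8
After byte 2 (0x81): reg=0xAF
Register before byte 3: 0xAF
After XOR with byte 0x59: 0xF6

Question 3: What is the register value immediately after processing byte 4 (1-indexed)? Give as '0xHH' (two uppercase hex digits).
After byte 1 (0xDE): reg=0xB8
After byte 2 (0x81): reg=0xAF
After byte 3 (0x59): reg=0xCC
After byte 4 (0x7A): reg=0x0B

Answer: 0x0B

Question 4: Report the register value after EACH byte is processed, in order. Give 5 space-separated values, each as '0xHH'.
0xB8 0xAF 0xCC 0x0B 0x33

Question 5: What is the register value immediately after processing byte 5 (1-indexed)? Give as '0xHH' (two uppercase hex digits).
Answer: 0x33

Derivation:
After byte 1 (0xDE): reg=0xB8
After byte 2 (0x81): reg=0xAF
After byte 3 (0x59): reg=0xCC
After byte 4 (0x7A): reg=0x0B
After byte 5 (0xB5): reg=0x33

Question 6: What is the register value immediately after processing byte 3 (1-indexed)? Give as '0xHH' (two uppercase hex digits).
Answer: 0xCC

Derivation:
After byte 1 (0xDE): reg=0xB8
After byte 2 (0x81): reg=0xAF
After byte 3 (0x59): reg=0xCC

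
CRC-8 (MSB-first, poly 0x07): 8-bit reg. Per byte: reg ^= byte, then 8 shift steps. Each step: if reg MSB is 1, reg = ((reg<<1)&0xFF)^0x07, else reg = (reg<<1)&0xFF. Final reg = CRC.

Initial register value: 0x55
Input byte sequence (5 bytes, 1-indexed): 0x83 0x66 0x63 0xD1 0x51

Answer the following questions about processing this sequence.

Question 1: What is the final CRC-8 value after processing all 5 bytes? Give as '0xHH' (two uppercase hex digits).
Answer: 0x60

Derivation:
After byte 1 (0x83): reg=0x2C
After byte 2 (0x66): reg=0xF1
After byte 3 (0x63): reg=0xF7
After byte 4 (0xD1): reg=0xF2
After byte 5 (0x51): reg=0x60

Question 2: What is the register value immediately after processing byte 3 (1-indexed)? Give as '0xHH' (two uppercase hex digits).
Answer: 0xF7

Derivation:
After byte 1 (0x83): reg=0x2C
After byte 2 (0x66): reg=0xF1
After byte 3 (0x63): reg=0xF7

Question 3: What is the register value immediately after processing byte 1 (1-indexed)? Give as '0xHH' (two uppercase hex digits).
Answer: 0x2C

Derivation:
After byte 1 (0x83): reg=0x2C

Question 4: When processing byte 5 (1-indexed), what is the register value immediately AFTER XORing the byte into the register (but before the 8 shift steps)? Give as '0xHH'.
Answer: 0xA3

Derivation:
Register before byte 5: 0xF2
Byte 5: 0x51
0xF2 XOR 0x51 = 0xA3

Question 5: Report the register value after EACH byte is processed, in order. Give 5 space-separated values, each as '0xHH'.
0x2C 0xF1 0xF7 0xF2 0x60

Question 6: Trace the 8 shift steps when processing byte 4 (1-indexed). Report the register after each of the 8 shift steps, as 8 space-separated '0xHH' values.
Answer: 0x4C 0x98 0x37 0x6E 0xDC 0xBF 0x79 0xF2

Derivation:
After byte 1 (0x83): reg=0x2C
After byte 2 (0x66): reg=0xF1
After byte 3 (0x63): reg=0xF7
Register before byte 4: 0xF7
After XOR with byte 0xD1: 0x26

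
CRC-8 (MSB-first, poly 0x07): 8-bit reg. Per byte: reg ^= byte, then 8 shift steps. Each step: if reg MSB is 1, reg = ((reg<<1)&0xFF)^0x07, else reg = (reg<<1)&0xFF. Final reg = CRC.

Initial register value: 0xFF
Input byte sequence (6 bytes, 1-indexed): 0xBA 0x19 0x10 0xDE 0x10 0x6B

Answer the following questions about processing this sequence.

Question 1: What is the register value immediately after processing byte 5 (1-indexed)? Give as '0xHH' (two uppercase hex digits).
After byte 1 (0xBA): reg=0xDC
After byte 2 (0x19): reg=0x55
After byte 3 (0x10): reg=0xDC
After byte 4 (0xDE): reg=0x0E
After byte 5 (0x10): reg=0x5A

Answer: 0x5A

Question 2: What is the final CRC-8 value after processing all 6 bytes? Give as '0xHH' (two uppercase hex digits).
Answer: 0x97

Derivation:
After byte 1 (0xBA): reg=0xDC
After byte 2 (0x19): reg=0x55
After byte 3 (0x10): reg=0xDC
After byte 4 (0xDE): reg=0x0E
After byte 5 (0x10): reg=0x5A
After byte 6 (0x6B): reg=0x97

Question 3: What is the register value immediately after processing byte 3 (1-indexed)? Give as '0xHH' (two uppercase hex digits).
Answer: 0xDC

Derivation:
After byte 1 (0xBA): reg=0xDC
After byte 2 (0x19): reg=0x55
After byte 3 (0x10): reg=0xDC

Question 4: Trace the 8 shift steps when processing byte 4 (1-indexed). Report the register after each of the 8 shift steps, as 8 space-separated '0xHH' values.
Answer: 0x04 0x08 0x10 0x20 0x40 0x80 0x07 0x0E

Derivation:
After byte 1 (0xBA): reg=0xDC
After byte 2 (0x19): reg=0x55
After byte 3 (0x10): reg=0xDC
Register before byte 4: 0xDC
After XOR with byte 0xDE: 0x02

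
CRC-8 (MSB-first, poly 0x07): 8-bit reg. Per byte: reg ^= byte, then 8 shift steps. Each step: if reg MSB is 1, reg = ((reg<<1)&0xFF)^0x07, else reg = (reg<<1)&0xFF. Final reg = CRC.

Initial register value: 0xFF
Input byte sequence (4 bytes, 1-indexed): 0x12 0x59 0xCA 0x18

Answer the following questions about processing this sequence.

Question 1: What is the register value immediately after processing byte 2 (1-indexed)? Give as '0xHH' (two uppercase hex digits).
After byte 1 (0x12): reg=0x8D
After byte 2 (0x59): reg=0x22

Answer: 0x22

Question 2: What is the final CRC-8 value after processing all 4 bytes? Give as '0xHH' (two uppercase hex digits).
Answer: 0xA3

Derivation:
After byte 1 (0x12): reg=0x8D
After byte 2 (0x59): reg=0x22
After byte 3 (0xCA): reg=0x96
After byte 4 (0x18): reg=0xA3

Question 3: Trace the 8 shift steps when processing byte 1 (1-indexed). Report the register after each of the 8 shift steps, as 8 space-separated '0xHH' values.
Register before byte 1: 0xFF
After XOR with byte 0x12: 0xED

Answer: 0xDD 0xBD 0x7D 0xFA 0xF3 0xE1 0xC5 0x8D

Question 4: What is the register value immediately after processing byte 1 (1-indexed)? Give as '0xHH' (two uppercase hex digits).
Answer: 0x8D

Derivation:
After byte 1 (0x12): reg=0x8D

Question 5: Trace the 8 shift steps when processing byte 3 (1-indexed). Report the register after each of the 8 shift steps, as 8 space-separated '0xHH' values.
Answer: 0xD7 0xA9 0x55 0xAA 0x53 0xA6 0x4B 0x96

Derivation:
After byte 1 (0x12): reg=0x8D
After byte 2 (0x59): reg=0x22
Register before byte 3: 0x22
After XOR with byte 0xCA: 0xE8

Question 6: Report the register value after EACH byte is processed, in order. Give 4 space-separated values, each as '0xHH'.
0x8D 0x22 0x96 0xA3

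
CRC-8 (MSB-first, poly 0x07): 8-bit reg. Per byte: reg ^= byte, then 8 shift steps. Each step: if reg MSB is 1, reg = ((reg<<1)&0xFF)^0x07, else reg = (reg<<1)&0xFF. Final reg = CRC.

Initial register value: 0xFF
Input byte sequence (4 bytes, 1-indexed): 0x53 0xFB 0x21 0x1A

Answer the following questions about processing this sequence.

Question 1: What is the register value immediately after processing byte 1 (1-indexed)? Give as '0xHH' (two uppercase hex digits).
Answer: 0x4D

Derivation:
After byte 1 (0x53): reg=0x4D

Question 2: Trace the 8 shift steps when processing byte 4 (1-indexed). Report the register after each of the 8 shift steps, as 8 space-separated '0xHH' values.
After byte 1 (0x53): reg=0x4D
After byte 2 (0xFB): reg=0x0B
After byte 3 (0x21): reg=0xD6
Register before byte 4: 0xD6
After XOR with byte 0x1A: 0xCC

Answer: 0x9F 0x39 0x72 0xE4 0xCF 0x99 0x35 0x6A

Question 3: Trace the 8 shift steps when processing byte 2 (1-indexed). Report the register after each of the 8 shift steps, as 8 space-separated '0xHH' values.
Answer: 0x6B 0xD6 0xAB 0x51 0xA2 0x43 0x86 0x0B

Derivation:
After byte 1 (0x53): reg=0x4D
Register before byte 2: 0x4D
After XOR with byte 0xFB: 0xB6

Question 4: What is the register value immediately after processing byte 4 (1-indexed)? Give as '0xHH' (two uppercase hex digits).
Answer: 0x6A

Derivation:
After byte 1 (0x53): reg=0x4D
After byte 2 (0xFB): reg=0x0B
After byte 3 (0x21): reg=0xD6
After byte 4 (0x1A): reg=0x6A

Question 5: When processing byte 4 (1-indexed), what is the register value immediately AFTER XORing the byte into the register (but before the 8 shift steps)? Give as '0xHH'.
Register before byte 4: 0xD6
Byte 4: 0x1A
0xD6 XOR 0x1A = 0xCC

Answer: 0xCC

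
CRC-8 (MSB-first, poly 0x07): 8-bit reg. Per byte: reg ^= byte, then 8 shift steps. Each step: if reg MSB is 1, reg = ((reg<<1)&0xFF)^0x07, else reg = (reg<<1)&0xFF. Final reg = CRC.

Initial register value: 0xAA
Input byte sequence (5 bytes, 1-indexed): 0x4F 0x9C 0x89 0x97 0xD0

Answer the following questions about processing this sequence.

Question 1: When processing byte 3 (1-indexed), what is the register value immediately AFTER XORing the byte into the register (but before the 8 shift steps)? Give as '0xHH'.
Register before byte 3: 0xDF
Byte 3: 0x89
0xDF XOR 0x89 = 0x56

Answer: 0x56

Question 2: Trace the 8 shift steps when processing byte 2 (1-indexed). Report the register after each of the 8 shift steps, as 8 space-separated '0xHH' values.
Answer: 0x52 0xA4 0x4F 0x9E 0x3B 0x76 0xEC 0xDF

Derivation:
After byte 1 (0x4F): reg=0xB5
Register before byte 2: 0xB5
After XOR with byte 0x9C: 0x29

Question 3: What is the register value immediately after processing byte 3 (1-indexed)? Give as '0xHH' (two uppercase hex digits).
Answer: 0xA5

Derivation:
After byte 1 (0x4F): reg=0xB5
After byte 2 (0x9C): reg=0xDF
After byte 3 (0x89): reg=0xA5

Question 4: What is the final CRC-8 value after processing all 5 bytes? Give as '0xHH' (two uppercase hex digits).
After byte 1 (0x4F): reg=0xB5
After byte 2 (0x9C): reg=0xDF
After byte 3 (0x89): reg=0xA5
After byte 4 (0x97): reg=0x9E
After byte 5 (0xD0): reg=0xED

Answer: 0xED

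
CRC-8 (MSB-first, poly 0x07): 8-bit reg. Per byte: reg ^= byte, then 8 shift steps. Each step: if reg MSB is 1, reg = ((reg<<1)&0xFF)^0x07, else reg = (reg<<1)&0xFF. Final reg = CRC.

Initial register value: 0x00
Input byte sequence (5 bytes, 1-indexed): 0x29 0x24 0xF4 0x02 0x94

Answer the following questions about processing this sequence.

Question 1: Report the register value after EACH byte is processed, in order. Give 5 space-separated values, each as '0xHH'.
0xDF 0xEF 0x41 0xCE 0x81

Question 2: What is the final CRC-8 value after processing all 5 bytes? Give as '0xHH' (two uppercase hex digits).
Answer: 0x81

Derivation:
After byte 1 (0x29): reg=0xDF
After byte 2 (0x24): reg=0xEF
After byte 3 (0xF4): reg=0x41
After byte 4 (0x02): reg=0xCE
After byte 5 (0x94): reg=0x81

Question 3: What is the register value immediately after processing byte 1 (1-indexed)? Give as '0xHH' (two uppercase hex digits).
Answer: 0xDF

Derivation:
After byte 1 (0x29): reg=0xDF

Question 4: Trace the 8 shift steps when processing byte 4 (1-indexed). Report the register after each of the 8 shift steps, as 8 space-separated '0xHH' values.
After byte 1 (0x29): reg=0xDF
After byte 2 (0x24): reg=0xEF
After byte 3 (0xF4): reg=0x41
Register before byte 4: 0x41
After XOR with byte 0x02: 0x43

Answer: 0x86 0x0B 0x16 0x2C 0x58 0xB0 0x67 0xCE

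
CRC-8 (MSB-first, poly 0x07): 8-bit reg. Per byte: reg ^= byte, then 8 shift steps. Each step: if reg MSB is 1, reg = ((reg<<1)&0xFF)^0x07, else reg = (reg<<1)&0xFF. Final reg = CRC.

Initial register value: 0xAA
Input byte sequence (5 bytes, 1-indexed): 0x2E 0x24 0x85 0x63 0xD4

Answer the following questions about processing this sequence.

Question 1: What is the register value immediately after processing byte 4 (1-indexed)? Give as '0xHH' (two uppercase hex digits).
Answer: 0x58

Derivation:
After byte 1 (0x2E): reg=0x95
After byte 2 (0x24): reg=0x1E
After byte 3 (0x85): reg=0xC8
After byte 4 (0x63): reg=0x58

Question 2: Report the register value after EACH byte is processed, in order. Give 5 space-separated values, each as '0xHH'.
0x95 0x1E 0xC8 0x58 0xAD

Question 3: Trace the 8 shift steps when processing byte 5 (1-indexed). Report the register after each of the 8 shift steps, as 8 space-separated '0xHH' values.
Answer: 0x1F 0x3E 0x7C 0xF8 0xF7 0xE9 0xD5 0xAD

Derivation:
After byte 1 (0x2E): reg=0x95
After byte 2 (0x24): reg=0x1E
After byte 3 (0x85): reg=0xC8
After byte 4 (0x63): reg=0x58
Register before byte 5: 0x58
After XOR with byte 0xD4: 0x8C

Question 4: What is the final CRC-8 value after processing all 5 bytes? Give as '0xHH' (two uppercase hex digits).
After byte 1 (0x2E): reg=0x95
After byte 2 (0x24): reg=0x1E
After byte 3 (0x85): reg=0xC8
After byte 4 (0x63): reg=0x58
After byte 5 (0xD4): reg=0xAD

Answer: 0xAD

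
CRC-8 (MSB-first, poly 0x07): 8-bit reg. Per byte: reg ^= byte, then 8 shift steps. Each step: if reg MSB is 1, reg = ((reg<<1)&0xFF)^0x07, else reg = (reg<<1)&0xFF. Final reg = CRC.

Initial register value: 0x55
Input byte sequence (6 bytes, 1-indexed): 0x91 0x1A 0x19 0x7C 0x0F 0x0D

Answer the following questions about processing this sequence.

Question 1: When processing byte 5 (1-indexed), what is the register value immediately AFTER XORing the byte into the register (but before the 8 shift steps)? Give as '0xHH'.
Answer: 0x41

Derivation:
Register before byte 5: 0x4E
Byte 5: 0x0F
0x4E XOR 0x0F = 0x41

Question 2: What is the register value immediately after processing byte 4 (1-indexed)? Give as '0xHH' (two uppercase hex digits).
Answer: 0x4E

Derivation:
After byte 1 (0x91): reg=0x52
After byte 2 (0x1A): reg=0xFF
After byte 3 (0x19): reg=0xBC
After byte 4 (0x7C): reg=0x4E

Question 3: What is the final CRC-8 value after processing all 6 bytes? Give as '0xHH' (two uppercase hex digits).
Answer: 0x6D

Derivation:
After byte 1 (0x91): reg=0x52
After byte 2 (0x1A): reg=0xFF
After byte 3 (0x19): reg=0xBC
After byte 4 (0x7C): reg=0x4E
After byte 5 (0x0F): reg=0xC0
After byte 6 (0x0D): reg=0x6D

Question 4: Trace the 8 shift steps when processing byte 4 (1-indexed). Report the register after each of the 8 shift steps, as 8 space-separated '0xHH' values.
After byte 1 (0x91): reg=0x52
After byte 2 (0x1A): reg=0xFF
After byte 3 (0x19): reg=0xBC
Register before byte 4: 0xBC
After XOR with byte 0x7C: 0xC0

Answer: 0x87 0x09 0x12 0x24 0x48 0x90 0x27 0x4E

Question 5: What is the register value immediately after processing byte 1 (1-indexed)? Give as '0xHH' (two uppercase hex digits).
After byte 1 (0x91): reg=0x52

Answer: 0x52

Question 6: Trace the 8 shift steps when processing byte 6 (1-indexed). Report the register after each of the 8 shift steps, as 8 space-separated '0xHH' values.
After byte 1 (0x91): reg=0x52
After byte 2 (0x1A): reg=0xFF
After byte 3 (0x19): reg=0xBC
After byte 4 (0x7C): reg=0x4E
After byte 5 (0x0F): reg=0xC0
Register before byte 6: 0xC0
After XOR with byte 0x0D: 0xCD

Answer: 0x9D 0x3D 0x7A 0xF4 0xEF 0xD9 0xB5 0x6D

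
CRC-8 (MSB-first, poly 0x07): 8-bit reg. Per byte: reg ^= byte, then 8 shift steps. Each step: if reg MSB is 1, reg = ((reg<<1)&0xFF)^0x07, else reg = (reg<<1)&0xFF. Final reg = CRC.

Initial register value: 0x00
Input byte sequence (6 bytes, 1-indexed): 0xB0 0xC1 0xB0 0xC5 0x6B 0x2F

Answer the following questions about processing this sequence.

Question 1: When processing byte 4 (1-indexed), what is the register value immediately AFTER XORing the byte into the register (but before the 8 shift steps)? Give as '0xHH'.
Answer: 0xCE

Derivation:
Register before byte 4: 0x0B
Byte 4: 0xC5
0x0B XOR 0xC5 = 0xCE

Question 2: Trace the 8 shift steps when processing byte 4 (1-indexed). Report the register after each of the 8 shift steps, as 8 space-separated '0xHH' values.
Answer: 0x9B 0x31 0x62 0xC4 0x8F 0x19 0x32 0x64

Derivation:
After byte 1 (0xB0): reg=0x19
After byte 2 (0xC1): reg=0x06
After byte 3 (0xB0): reg=0x0B
Register before byte 4: 0x0B
After XOR with byte 0xC5: 0xCE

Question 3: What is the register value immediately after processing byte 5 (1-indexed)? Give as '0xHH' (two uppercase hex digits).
After byte 1 (0xB0): reg=0x19
After byte 2 (0xC1): reg=0x06
After byte 3 (0xB0): reg=0x0B
After byte 4 (0xC5): reg=0x64
After byte 5 (0x6B): reg=0x2D

Answer: 0x2D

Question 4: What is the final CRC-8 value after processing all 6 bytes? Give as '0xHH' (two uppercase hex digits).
After byte 1 (0xB0): reg=0x19
After byte 2 (0xC1): reg=0x06
After byte 3 (0xB0): reg=0x0B
After byte 4 (0xC5): reg=0x64
After byte 5 (0x6B): reg=0x2D
After byte 6 (0x2F): reg=0x0E

Answer: 0x0E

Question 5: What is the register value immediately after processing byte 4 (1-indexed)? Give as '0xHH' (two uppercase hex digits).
Answer: 0x64

Derivation:
After byte 1 (0xB0): reg=0x19
After byte 2 (0xC1): reg=0x06
After byte 3 (0xB0): reg=0x0B
After byte 4 (0xC5): reg=0x64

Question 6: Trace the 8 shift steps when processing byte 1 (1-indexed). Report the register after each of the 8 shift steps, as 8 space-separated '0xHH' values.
Register before byte 1: 0x00
After XOR with byte 0xB0: 0xB0

Answer: 0x67 0xCE 0x9B 0x31 0x62 0xC4 0x8F 0x19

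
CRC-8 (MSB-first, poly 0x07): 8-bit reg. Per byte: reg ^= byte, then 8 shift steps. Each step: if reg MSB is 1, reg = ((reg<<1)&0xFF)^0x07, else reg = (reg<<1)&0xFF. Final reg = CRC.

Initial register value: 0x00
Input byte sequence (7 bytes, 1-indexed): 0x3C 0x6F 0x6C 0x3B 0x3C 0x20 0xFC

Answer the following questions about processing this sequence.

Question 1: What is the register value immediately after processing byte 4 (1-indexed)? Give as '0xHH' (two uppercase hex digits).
After byte 1 (0x3C): reg=0xB4
After byte 2 (0x6F): reg=0x0F
After byte 3 (0x6C): reg=0x2E
After byte 4 (0x3B): reg=0x6B

Answer: 0x6B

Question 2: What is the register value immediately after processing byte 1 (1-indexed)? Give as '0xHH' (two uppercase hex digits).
After byte 1 (0x3C): reg=0xB4

Answer: 0xB4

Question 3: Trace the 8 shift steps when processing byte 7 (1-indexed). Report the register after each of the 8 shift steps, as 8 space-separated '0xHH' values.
After byte 1 (0x3C): reg=0xB4
After byte 2 (0x6F): reg=0x0F
After byte 3 (0x6C): reg=0x2E
After byte 4 (0x3B): reg=0x6B
After byte 5 (0x3C): reg=0xA2
After byte 6 (0x20): reg=0x87
Register before byte 7: 0x87
After XOR with byte 0xFC: 0x7B

Answer: 0xF6 0xEB 0xD1 0xA5 0x4D 0x9A 0x33 0x66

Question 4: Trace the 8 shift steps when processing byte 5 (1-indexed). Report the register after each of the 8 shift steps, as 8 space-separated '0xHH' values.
After byte 1 (0x3C): reg=0xB4
After byte 2 (0x6F): reg=0x0F
After byte 3 (0x6C): reg=0x2E
After byte 4 (0x3B): reg=0x6B
Register before byte 5: 0x6B
After XOR with byte 0x3C: 0x57

Answer: 0xAE 0x5B 0xB6 0x6B 0xD6 0xAB 0x51 0xA2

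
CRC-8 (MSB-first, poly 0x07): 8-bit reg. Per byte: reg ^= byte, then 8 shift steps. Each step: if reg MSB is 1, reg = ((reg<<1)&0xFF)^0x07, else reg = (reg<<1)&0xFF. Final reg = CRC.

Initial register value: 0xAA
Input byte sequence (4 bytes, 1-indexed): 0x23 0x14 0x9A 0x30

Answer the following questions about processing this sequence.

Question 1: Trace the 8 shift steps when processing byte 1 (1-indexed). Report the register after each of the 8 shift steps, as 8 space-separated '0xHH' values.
Answer: 0x15 0x2A 0x54 0xA8 0x57 0xAE 0x5B 0xB6

Derivation:
Register before byte 1: 0xAA
After XOR with byte 0x23: 0x89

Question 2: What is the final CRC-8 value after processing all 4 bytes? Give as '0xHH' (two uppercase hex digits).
After byte 1 (0x23): reg=0xB6
After byte 2 (0x14): reg=0x67
After byte 3 (0x9A): reg=0xFD
After byte 4 (0x30): reg=0x6D

Answer: 0x6D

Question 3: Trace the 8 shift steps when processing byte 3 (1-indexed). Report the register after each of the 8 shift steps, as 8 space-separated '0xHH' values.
After byte 1 (0x23): reg=0xB6
After byte 2 (0x14): reg=0x67
Register before byte 3: 0x67
After XOR with byte 0x9A: 0xFD

Answer: 0xFD 0xFD 0xFD 0xFD 0xFD 0xFD 0xFD 0xFD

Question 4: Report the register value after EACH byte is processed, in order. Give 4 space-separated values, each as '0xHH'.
0xB6 0x67 0xFD 0x6D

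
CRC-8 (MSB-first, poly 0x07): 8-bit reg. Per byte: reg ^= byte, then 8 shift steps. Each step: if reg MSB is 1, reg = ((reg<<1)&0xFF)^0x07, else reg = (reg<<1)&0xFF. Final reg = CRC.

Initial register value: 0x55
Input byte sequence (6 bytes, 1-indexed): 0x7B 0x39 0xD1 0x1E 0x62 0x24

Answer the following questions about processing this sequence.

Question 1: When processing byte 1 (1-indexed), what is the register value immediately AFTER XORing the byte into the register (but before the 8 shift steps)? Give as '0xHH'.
Answer: 0x2E

Derivation:
Register before byte 1: 0x55
Byte 1: 0x7B
0x55 XOR 0x7B = 0x2E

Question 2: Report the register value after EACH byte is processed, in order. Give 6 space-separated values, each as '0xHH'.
0xCA 0xD7 0x12 0x24 0xD5 0xD9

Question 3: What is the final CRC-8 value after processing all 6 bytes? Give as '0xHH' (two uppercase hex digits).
Answer: 0xD9

Derivation:
After byte 1 (0x7B): reg=0xCA
After byte 2 (0x39): reg=0xD7
After byte 3 (0xD1): reg=0x12
After byte 4 (0x1E): reg=0x24
After byte 5 (0x62): reg=0xD5
After byte 6 (0x24): reg=0xD9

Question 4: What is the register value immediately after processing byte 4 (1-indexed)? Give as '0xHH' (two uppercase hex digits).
Answer: 0x24

Derivation:
After byte 1 (0x7B): reg=0xCA
After byte 2 (0x39): reg=0xD7
After byte 3 (0xD1): reg=0x12
After byte 4 (0x1E): reg=0x24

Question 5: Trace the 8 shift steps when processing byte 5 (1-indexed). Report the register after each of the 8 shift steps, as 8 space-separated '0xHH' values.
After byte 1 (0x7B): reg=0xCA
After byte 2 (0x39): reg=0xD7
After byte 3 (0xD1): reg=0x12
After byte 4 (0x1E): reg=0x24
Register before byte 5: 0x24
After XOR with byte 0x62: 0x46

Answer: 0x8C 0x1F 0x3E 0x7C 0xF8 0xF7 0xE9 0xD5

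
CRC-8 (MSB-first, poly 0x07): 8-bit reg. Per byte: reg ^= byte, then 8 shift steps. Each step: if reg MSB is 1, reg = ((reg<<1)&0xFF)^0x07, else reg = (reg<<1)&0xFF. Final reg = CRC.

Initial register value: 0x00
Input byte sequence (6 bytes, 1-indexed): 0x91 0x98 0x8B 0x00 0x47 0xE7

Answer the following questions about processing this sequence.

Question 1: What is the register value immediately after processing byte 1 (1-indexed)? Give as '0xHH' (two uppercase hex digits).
Answer: 0xFE

Derivation:
After byte 1 (0x91): reg=0xFE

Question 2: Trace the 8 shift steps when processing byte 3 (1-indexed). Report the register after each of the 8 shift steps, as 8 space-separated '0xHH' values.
After byte 1 (0x91): reg=0xFE
After byte 2 (0x98): reg=0x35
Register before byte 3: 0x35
After XOR with byte 0x8B: 0xBE

Answer: 0x7B 0xF6 0xEB 0xD1 0xA5 0x4D 0x9A 0x33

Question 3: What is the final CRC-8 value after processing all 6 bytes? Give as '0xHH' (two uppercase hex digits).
Answer: 0xD7

Derivation:
After byte 1 (0x91): reg=0xFE
After byte 2 (0x98): reg=0x35
After byte 3 (0x8B): reg=0x33
After byte 4 (0x00): reg=0x99
After byte 5 (0x47): reg=0x14
After byte 6 (0xE7): reg=0xD7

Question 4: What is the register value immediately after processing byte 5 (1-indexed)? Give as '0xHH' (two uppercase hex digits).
Answer: 0x14

Derivation:
After byte 1 (0x91): reg=0xFE
After byte 2 (0x98): reg=0x35
After byte 3 (0x8B): reg=0x33
After byte 4 (0x00): reg=0x99
After byte 5 (0x47): reg=0x14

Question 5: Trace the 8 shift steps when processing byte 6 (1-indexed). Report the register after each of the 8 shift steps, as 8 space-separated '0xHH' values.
After byte 1 (0x91): reg=0xFE
After byte 2 (0x98): reg=0x35
After byte 3 (0x8B): reg=0x33
After byte 4 (0x00): reg=0x99
After byte 5 (0x47): reg=0x14
Register before byte 6: 0x14
After XOR with byte 0xE7: 0xF3

Answer: 0xE1 0xC5 0x8D 0x1D 0x3A 0x74 0xE8 0xD7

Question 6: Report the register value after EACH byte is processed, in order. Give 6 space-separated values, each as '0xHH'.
0xFE 0x35 0x33 0x99 0x14 0xD7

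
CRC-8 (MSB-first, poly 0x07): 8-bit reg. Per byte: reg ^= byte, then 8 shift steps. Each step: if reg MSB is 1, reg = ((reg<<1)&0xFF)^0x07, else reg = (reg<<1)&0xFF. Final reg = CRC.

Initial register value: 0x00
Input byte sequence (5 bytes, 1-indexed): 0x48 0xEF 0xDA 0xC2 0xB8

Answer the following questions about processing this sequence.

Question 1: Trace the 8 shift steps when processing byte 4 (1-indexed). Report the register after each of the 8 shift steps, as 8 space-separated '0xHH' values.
After byte 1 (0x48): reg=0xFF
After byte 2 (0xEF): reg=0x70
After byte 3 (0xDA): reg=0x5F
Register before byte 4: 0x5F
After XOR with byte 0xC2: 0x9D

Answer: 0x3D 0x7A 0xF4 0xEF 0xD9 0xB5 0x6D 0xDA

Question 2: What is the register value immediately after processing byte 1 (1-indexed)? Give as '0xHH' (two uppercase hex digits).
After byte 1 (0x48): reg=0xFF

Answer: 0xFF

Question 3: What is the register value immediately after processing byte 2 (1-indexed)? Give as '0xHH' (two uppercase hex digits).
After byte 1 (0x48): reg=0xFF
After byte 2 (0xEF): reg=0x70

Answer: 0x70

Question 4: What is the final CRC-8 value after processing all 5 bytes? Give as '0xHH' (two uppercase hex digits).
Answer: 0x29

Derivation:
After byte 1 (0x48): reg=0xFF
After byte 2 (0xEF): reg=0x70
After byte 3 (0xDA): reg=0x5F
After byte 4 (0xC2): reg=0xDA
After byte 5 (0xB8): reg=0x29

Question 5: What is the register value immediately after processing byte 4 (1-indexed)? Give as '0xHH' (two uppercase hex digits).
After byte 1 (0x48): reg=0xFF
After byte 2 (0xEF): reg=0x70
After byte 3 (0xDA): reg=0x5F
After byte 4 (0xC2): reg=0xDA

Answer: 0xDA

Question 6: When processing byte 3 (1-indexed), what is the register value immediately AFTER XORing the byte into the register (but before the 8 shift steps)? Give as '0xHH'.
Answer: 0xAA

Derivation:
Register before byte 3: 0x70
Byte 3: 0xDA
0x70 XOR 0xDA = 0xAA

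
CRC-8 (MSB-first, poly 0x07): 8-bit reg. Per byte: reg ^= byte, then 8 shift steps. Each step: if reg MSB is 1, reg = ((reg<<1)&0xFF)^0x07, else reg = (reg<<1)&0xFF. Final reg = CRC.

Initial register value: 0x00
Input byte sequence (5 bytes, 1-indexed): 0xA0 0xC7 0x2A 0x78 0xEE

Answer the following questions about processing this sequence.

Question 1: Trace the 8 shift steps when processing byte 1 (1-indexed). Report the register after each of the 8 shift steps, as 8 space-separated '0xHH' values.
Register before byte 1: 0x00
After XOR with byte 0xA0: 0xA0

Answer: 0x47 0x8E 0x1B 0x36 0x6C 0xD8 0xB7 0x69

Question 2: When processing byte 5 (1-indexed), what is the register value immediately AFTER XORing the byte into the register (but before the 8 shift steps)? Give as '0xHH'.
Register before byte 5: 0x27
Byte 5: 0xEE
0x27 XOR 0xEE = 0xC9

Answer: 0xC9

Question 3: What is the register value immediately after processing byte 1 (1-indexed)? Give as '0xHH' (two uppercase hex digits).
After byte 1 (0xA0): reg=0x69

Answer: 0x69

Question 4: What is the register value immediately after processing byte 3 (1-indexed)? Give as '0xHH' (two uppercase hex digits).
After byte 1 (0xA0): reg=0x69
After byte 2 (0xC7): reg=0x43
After byte 3 (0x2A): reg=0x18

Answer: 0x18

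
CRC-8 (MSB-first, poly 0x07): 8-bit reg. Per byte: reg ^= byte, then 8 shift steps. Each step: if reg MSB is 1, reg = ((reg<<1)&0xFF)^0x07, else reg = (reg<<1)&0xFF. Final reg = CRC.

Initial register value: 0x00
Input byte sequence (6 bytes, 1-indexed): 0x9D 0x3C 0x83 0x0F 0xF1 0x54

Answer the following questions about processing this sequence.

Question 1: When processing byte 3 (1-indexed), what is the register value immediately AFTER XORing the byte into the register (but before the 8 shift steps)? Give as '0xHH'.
Register before byte 3: 0xBC
Byte 3: 0x83
0xBC XOR 0x83 = 0x3F

Answer: 0x3F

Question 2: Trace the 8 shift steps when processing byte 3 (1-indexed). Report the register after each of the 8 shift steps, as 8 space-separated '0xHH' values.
After byte 1 (0x9D): reg=0xDA
After byte 2 (0x3C): reg=0xBC
Register before byte 3: 0xBC
After XOR with byte 0x83: 0x3F

Answer: 0x7E 0xFC 0xFF 0xF9 0xF5 0xED 0xDD 0xBD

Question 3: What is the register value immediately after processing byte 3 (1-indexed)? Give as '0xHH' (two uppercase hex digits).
Answer: 0xBD

Derivation:
After byte 1 (0x9D): reg=0xDA
After byte 2 (0x3C): reg=0xBC
After byte 3 (0x83): reg=0xBD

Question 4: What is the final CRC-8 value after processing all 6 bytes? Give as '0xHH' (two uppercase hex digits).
After byte 1 (0x9D): reg=0xDA
After byte 2 (0x3C): reg=0xBC
After byte 3 (0x83): reg=0xBD
After byte 4 (0x0F): reg=0x17
After byte 5 (0xF1): reg=0xBC
After byte 6 (0x54): reg=0x96

Answer: 0x96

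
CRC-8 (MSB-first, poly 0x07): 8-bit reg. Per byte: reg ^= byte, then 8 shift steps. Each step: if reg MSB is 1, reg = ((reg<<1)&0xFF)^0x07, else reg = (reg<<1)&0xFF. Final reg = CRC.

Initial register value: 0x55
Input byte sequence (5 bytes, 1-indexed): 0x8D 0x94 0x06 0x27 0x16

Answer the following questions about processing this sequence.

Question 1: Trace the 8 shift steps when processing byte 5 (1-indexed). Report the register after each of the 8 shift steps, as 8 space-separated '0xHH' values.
After byte 1 (0x8D): reg=0x06
After byte 2 (0x94): reg=0xF7
After byte 3 (0x06): reg=0xD9
After byte 4 (0x27): reg=0xF4
Register before byte 5: 0xF4
After XOR with byte 0x16: 0xE2

Answer: 0xC3 0x81 0x05 0x0A 0x14 0x28 0x50 0xA0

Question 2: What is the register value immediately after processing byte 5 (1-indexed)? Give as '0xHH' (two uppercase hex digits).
After byte 1 (0x8D): reg=0x06
After byte 2 (0x94): reg=0xF7
After byte 3 (0x06): reg=0xD9
After byte 4 (0x27): reg=0xF4
After byte 5 (0x16): reg=0xA0

Answer: 0xA0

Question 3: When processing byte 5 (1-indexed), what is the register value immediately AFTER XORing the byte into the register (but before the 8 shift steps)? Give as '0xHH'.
Register before byte 5: 0xF4
Byte 5: 0x16
0xF4 XOR 0x16 = 0xE2

Answer: 0xE2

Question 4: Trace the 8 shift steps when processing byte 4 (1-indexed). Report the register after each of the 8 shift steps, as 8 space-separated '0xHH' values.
After byte 1 (0x8D): reg=0x06
After byte 2 (0x94): reg=0xF7
After byte 3 (0x06): reg=0xD9
Register before byte 4: 0xD9
After XOR with byte 0x27: 0xFE

Answer: 0xFB 0xF1 0xE5 0xCD 0x9D 0x3D 0x7A 0xF4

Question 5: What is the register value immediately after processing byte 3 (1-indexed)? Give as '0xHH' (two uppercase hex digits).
Answer: 0xD9

Derivation:
After byte 1 (0x8D): reg=0x06
After byte 2 (0x94): reg=0xF7
After byte 3 (0x06): reg=0xD9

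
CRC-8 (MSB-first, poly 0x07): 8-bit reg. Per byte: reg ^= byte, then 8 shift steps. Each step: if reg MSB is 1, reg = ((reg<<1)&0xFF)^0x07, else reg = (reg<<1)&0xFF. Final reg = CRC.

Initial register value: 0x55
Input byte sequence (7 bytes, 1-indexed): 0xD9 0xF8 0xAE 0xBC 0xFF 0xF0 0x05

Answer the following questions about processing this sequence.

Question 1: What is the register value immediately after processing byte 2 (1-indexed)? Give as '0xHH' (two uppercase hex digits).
After byte 1 (0xD9): reg=0xAD
After byte 2 (0xF8): reg=0xAC

Answer: 0xAC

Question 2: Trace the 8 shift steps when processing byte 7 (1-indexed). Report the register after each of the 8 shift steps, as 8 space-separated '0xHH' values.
After byte 1 (0xD9): reg=0xAD
After byte 2 (0xF8): reg=0xAC
After byte 3 (0xAE): reg=0x0E
After byte 4 (0xBC): reg=0x17
After byte 5 (0xFF): reg=0x96
After byte 6 (0xF0): reg=0x35
Register before byte 7: 0x35
After XOR with byte 0x05: 0x30

Answer: 0x60 0xC0 0x87 0x09 0x12 0x24 0x48 0x90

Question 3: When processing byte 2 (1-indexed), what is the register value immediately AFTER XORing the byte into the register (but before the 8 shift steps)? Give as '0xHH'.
Answer: 0x55

Derivation:
Register before byte 2: 0xAD
Byte 2: 0xF8
0xAD XOR 0xF8 = 0x55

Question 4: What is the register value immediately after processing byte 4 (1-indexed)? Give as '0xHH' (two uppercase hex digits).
Answer: 0x17

Derivation:
After byte 1 (0xD9): reg=0xAD
After byte 2 (0xF8): reg=0xAC
After byte 3 (0xAE): reg=0x0E
After byte 4 (0xBC): reg=0x17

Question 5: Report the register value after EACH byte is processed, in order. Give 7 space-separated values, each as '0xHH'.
0xAD 0xAC 0x0E 0x17 0x96 0x35 0x90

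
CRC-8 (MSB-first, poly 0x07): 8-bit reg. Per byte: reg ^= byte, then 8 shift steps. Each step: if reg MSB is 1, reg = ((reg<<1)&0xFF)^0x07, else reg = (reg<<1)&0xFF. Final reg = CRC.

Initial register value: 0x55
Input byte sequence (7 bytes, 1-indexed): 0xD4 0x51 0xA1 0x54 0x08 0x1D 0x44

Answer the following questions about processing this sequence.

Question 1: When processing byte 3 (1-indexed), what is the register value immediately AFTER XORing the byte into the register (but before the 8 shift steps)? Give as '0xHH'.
Answer: 0xB2

Derivation:
Register before byte 3: 0x13
Byte 3: 0xA1
0x13 XOR 0xA1 = 0xB2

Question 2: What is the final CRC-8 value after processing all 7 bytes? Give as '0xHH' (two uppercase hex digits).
After byte 1 (0xD4): reg=0x8E
After byte 2 (0x51): reg=0x13
After byte 3 (0xA1): reg=0x17
After byte 4 (0x54): reg=0xCE
After byte 5 (0x08): reg=0x5C
After byte 6 (0x1D): reg=0xC0
After byte 7 (0x44): reg=0x95

Answer: 0x95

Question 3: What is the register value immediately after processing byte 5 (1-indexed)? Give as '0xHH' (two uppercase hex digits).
After byte 1 (0xD4): reg=0x8E
After byte 2 (0x51): reg=0x13
After byte 3 (0xA1): reg=0x17
After byte 4 (0x54): reg=0xCE
After byte 5 (0x08): reg=0x5C

Answer: 0x5C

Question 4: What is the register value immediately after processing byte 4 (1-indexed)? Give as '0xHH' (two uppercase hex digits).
After byte 1 (0xD4): reg=0x8E
After byte 2 (0x51): reg=0x13
After byte 3 (0xA1): reg=0x17
After byte 4 (0x54): reg=0xCE

Answer: 0xCE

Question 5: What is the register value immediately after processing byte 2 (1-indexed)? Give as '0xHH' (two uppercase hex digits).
Answer: 0x13

Derivation:
After byte 1 (0xD4): reg=0x8E
After byte 2 (0x51): reg=0x13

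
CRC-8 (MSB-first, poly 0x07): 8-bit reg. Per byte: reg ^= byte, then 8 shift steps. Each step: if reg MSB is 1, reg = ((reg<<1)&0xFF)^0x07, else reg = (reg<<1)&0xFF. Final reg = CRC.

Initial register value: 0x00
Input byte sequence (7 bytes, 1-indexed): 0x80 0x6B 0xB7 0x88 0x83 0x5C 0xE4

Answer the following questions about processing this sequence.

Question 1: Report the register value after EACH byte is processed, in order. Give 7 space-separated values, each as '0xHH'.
0x89 0xA0 0x65 0x8D 0x2A 0x45 0x6E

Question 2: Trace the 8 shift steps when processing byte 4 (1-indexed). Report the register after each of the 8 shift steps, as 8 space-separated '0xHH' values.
After byte 1 (0x80): reg=0x89
After byte 2 (0x6B): reg=0xA0
After byte 3 (0xB7): reg=0x65
Register before byte 4: 0x65
After XOR with byte 0x88: 0xED

Answer: 0xDD 0xBD 0x7D 0xFA 0xF3 0xE1 0xC5 0x8D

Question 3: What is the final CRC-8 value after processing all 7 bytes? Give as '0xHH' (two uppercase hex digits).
Answer: 0x6E

Derivation:
After byte 1 (0x80): reg=0x89
After byte 2 (0x6B): reg=0xA0
After byte 3 (0xB7): reg=0x65
After byte 4 (0x88): reg=0x8D
After byte 5 (0x83): reg=0x2A
After byte 6 (0x5C): reg=0x45
After byte 7 (0xE4): reg=0x6E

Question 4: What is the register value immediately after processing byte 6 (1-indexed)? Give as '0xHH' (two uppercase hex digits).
After byte 1 (0x80): reg=0x89
After byte 2 (0x6B): reg=0xA0
After byte 3 (0xB7): reg=0x65
After byte 4 (0x88): reg=0x8D
After byte 5 (0x83): reg=0x2A
After byte 6 (0x5C): reg=0x45

Answer: 0x45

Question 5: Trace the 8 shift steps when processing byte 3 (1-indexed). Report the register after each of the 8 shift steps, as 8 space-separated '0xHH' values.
Answer: 0x2E 0x5C 0xB8 0x77 0xEE 0xDB 0xB1 0x65

Derivation:
After byte 1 (0x80): reg=0x89
After byte 2 (0x6B): reg=0xA0
Register before byte 3: 0xA0
After XOR with byte 0xB7: 0x17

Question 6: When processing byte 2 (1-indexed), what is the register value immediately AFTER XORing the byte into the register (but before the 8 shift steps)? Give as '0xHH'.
Register before byte 2: 0x89
Byte 2: 0x6B
0x89 XOR 0x6B = 0xE2

Answer: 0xE2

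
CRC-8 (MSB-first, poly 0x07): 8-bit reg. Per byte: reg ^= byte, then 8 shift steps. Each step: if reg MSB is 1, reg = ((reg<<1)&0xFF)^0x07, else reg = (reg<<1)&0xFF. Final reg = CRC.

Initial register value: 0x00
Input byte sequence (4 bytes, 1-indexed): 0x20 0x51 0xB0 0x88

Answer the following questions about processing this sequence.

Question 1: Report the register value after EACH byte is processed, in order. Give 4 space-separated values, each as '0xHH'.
0xE0 0x1E 0x43 0x7F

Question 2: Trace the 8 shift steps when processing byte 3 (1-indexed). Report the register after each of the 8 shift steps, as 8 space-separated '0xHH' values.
After byte 1 (0x20): reg=0xE0
After byte 2 (0x51): reg=0x1E
Register before byte 3: 0x1E
After XOR with byte 0xB0: 0xAE

Answer: 0x5B 0xB6 0x6B 0xD6 0xAB 0x51 0xA2 0x43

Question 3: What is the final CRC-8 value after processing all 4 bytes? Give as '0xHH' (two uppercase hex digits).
After byte 1 (0x20): reg=0xE0
After byte 2 (0x51): reg=0x1E
After byte 3 (0xB0): reg=0x43
After byte 4 (0x88): reg=0x7F

Answer: 0x7F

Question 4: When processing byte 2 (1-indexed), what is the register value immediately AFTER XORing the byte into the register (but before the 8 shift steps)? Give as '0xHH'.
Register before byte 2: 0xE0
Byte 2: 0x51
0xE0 XOR 0x51 = 0xB1

Answer: 0xB1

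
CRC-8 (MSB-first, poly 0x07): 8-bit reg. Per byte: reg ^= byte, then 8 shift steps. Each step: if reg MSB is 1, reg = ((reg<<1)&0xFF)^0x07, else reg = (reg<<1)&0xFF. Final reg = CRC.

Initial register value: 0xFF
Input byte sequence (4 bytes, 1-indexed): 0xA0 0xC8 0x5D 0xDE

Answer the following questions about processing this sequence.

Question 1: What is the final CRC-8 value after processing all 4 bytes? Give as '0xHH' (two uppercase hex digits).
Answer: 0x03

Derivation:
After byte 1 (0xA0): reg=0x9A
After byte 2 (0xC8): reg=0xB9
After byte 3 (0x5D): reg=0xB2
After byte 4 (0xDE): reg=0x03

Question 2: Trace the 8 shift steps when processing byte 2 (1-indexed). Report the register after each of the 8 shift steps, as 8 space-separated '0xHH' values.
After byte 1 (0xA0): reg=0x9A
Register before byte 2: 0x9A
After XOR with byte 0xC8: 0x52

Answer: 0xA4 0x4F 0x9E 0x3B 0x76 0xEC 0xDF 0xB9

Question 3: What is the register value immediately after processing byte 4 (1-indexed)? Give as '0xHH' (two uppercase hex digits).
After byte 1 (0xA0): reg=0x9A
After byte 2 (0xC8): reg=0xB9
After byte 3 (0x5D): reg=0xB2
After byte 4 (0xDE): reg=0x03

Answer: 0x03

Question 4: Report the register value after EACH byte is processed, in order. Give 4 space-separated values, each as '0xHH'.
0x9A 0xB9 0xB2 0x03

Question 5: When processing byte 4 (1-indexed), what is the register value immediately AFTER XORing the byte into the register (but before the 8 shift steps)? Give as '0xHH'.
Register before byte 4: 0xB2
Byte 4: 0xDE
0xB2 XOR 0xDE = 0x6C

Answer: 0x6C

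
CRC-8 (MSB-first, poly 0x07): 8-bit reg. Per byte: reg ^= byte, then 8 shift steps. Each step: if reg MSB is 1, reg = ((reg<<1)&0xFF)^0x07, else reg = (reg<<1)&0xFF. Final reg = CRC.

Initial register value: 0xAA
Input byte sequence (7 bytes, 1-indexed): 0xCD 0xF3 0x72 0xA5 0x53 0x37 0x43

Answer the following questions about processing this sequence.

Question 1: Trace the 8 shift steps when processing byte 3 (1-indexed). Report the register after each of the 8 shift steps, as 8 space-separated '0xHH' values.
After byte 1 (0xCD): reg=0x32
After byte 2 (0xF3): reg=0x49
Register before byte 3: 0x49
After XOR with byte 0x72: 0x3B

Answer: 0x76 0xEC 0xDF 0xB9 0x75 0xEA 0xD3 0xA1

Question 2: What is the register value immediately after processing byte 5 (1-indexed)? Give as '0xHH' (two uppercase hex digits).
Answer: 0xEA

Derivation:
After byte 1 (0xCD): reg=0x32
After byte 2 (0xF3): reg=0x49
After byte 3 (0x72): reg=0xA1
After byte 4 (0xA5): reg=0x1C
After byte 5 (0x53): reg=0xEA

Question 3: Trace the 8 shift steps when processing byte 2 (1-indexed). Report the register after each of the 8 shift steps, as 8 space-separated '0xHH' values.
After byte 1 (0xCD): reg=0x32
Register before byte 2: 0x32
After XOR with byte 0xF3: 0xC1

Answer: 0x85 0x0D 0x1A 0x34 0x68 0xD0 0xA7 0x49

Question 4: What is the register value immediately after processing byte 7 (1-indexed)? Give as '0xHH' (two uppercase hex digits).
After byte 1 (0xCD): reg=0x32
After byte 2 (0xF3): reg=0x49
After byte 3 (0x72): reg=0xA1
After byte 4 (0xA5): reg=0x1C
After byte 5 (0x53): reg=0xEA
After byte 6 (0x37): reg=0x1D
After byte 7 (0x43): reg=0x9D

Answer: 0x9D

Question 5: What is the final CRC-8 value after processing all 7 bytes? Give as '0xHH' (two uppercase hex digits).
Answer: 0x9D

Derivation:
After byte 1 (0xCD): reg=0x32
After byte 2 (0xF3): reg=0x49
After byte 3 (0x72): reg=0xA1
After byte 4 (0xA5): reg=0x1C
After byte 5 (0x53): reg=0xEA
After byte 6 (0x37): reg=0x1D
After byte 7 (0x43): reg=0x9D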